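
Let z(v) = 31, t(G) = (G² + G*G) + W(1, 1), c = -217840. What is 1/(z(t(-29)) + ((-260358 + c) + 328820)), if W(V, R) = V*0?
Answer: -1/149347 ≈ -6.6958e-6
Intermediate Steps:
W(V, R) = 0
t(G) = 2*G² (t(G) = (G² + G*G) + 0 = (G² + G²) + 0 = 2*G² + 0 = 2*G²)
1/(z(t(-29)) + ((-260358 + c) + 328820)) = 1/(31 + ((-260358 - 217840) + 328820)) = 1/(31 + (-478198 + 328820)) = 1/(31 - 149378) = 1/(-149347) = -1/149347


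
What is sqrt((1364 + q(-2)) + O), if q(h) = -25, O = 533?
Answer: 12*sqrt(13) ≈ 43.267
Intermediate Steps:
sqrt((1364 + q(-2)) + O) = sqrt((1364 - 25) + 533) = sqrt(1339 + 533) = sqrt(1872) = 12*sqrt(13)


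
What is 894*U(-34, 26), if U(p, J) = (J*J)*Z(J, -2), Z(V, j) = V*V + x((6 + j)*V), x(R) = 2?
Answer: 409745232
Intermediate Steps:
Z(V, j) = 2 + V² (Z(V, j) = V*V + 2 = V² + 2 = 2 + V²)
U(p, J) = J²*(2 + J²) (U(p, J) = (J*J)*(2 + J²) = J²*(2 + J²))
894*U(-34, 26) = 894*(26²*(2 + 26²)) = 894*(676*(2 + 676)) = 894*(676*678) = 894*458328 = 409745232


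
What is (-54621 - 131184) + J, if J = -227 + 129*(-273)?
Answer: -221249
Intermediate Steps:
J = -35444 (J = -227 - 35217 = -35444)
(-54621 - 131184) + J = (-54621 - 131184) - 35444 = -185805 - 35444 = -221249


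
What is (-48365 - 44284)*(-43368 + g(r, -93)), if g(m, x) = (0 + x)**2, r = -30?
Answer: 3216680631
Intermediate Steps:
g(m, x) = x**2
(-48365 - 44284)*(-43368 + g(r, -93)) = (-48365 - 44284)*(-43368 + (-93)**2) = -92649*(-43368 + 8649) = -92649*(-34719) = 3216680631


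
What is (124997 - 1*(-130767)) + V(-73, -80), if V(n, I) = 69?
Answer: 255833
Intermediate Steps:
(124997 - 1*(-130767)) + V(-73, -80) = (124997 - 1*(-130767)) + 69 = (124997 + 130767) + 69 = 255764 + 69 = 255833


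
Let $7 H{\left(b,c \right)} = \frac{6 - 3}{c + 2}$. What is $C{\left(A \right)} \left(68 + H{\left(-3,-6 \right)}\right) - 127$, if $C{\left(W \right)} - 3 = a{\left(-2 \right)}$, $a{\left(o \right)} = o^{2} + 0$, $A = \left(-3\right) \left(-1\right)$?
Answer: $\frac{1393}{4} \approx 348.25$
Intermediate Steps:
$H{\left(b,c \right)} = \frac{3}{7 \left(2 + c\right)}$ ($H{\left(b,c \right)} = \frac{\left(6 - 3\right) \frac{1}{c + 2}}{7} = \frac{3 \frac{1}{2 + c}}{7} = \frac{3}{7 \left(2 + c\right)}$)
$A = 3$
$a{\left(o \right)} = o^{2}$
$C{\left(W \right)} = 7$ ($C{\left(W \right)} = 3 + \left(-2\right)^{2} = 3 + 4 = 7$)
$C{\left(A \right)} \left(68 + H{\left(-3,-6 \right)}\right) - 127 = 7 \left(68 + \frac{3}{7 \left(2 - 6\right)}\right) - 127 = 7 \left(68 + \frac{3}{7 \left(-4\right)}\right) - 127 = 7 \left(68 + \frac{3}{7} \left(- \frac{1}{4}\right)\right) - 127 = 7 \left(68 - \frac{3}{28}\right) - 127 = 7 \cdot \frac{1901}{28} - 127 = \frac{1901}{4} - 127 = \frac{1393}{4}$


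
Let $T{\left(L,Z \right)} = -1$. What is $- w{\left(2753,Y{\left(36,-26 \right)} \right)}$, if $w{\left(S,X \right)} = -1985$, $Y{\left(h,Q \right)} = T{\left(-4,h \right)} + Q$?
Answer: $1985$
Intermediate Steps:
$Y{\left(h,Q \right)} = -1 + Q$
$- w{\left(2753,Y{\left(36,-26 \right)} \right)} = \left(-1\right) \left(-1985\right) = 1985$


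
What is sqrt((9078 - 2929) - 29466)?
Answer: I*sqrt(23317) ≈ 152.7*I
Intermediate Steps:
sqrt((9078 - 2929) - 29466) = sqrt(6149 - 29466) = sqrt(-23317) = I*sqrt(23317)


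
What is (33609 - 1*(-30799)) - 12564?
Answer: 51844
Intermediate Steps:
(33609 - 1*(-30799)) - 12564 = (33609 + 30799) - 12564 = 64408 - 12564 = 51844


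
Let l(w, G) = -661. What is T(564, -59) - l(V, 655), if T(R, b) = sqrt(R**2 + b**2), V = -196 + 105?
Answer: 661 + sqrt(321577) ≈ 1228.1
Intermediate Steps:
V = -91
T(564, -59) - l(V, 655) = sqrt(564**2 + (-59)**2) - 1*(-661) = sqrt(318096 + 3481) + 661 = sqrt(321577) + 661 = 661 + sqrt(321577)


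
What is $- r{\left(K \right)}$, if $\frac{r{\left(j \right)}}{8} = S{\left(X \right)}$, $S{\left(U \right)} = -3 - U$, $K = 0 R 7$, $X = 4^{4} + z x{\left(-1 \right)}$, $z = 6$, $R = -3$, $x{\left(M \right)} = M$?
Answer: $2024$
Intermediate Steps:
$X = 250$ ($X = 4^{4} + 6 \left(-1\right) = 256 - 6 = 250$)
$K = 0$ ($K = 0 \left(-3\right) 7 = 0 \cdot 7 = 0$)
$r{\left(j \right)} = -2024$ ($r{\left(j \right)} = 8 \left(-3 - 250\right) = 8 \left(-253\right) = -2024$)
$- r{\left(K \right)} = \left(-1\right) \left(-2024\right) = 2024$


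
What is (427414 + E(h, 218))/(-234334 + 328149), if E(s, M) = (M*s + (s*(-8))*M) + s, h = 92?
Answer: 287114/93815 ≈ 3.0604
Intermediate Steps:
E(s, M) = s - 7*M*s (E(s, M) = (M*s + (-8*s)*M) + s = (M*s - 8*M*s) + s = -7*M*s + s = s - 7*M*s)
(427414 + E(h, 218))/(-234334 + 328149) = (427414 + 92*(1 - 7*218))/(-234334 + 328149) = (427414 + 92*(1 - 1526))/93815 = (427414 + 92*(-1525))*(1/93815) = (427414 - 140300)*(1/93815) = 287114*(1/93815) = 287114/93815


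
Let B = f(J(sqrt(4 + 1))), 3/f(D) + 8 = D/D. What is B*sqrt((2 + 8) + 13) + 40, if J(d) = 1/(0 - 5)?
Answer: 40 - 3*sqrt(23)/7 ≈ 37.945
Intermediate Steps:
J(d) = -1/5 (J(d) = 1/(-5) = -1/5)
f(D) = -3/7 (f(D) = 3/(-8 + D/D) = 3/(-8 + 1) = 3/(-7) = 3*(-1/7) = -3/7)
B = -3/7 ≈ -0.42857
B*sqrt((2 + 8) + 13) + 40 = -3*sqrt((2 + 8) + 13)/7 + 40 = -3*sqrt(10 + 13)/7 + 40 = -3*sqrt(23)/7 + 40 = 40 - 3*sqrt(23)/7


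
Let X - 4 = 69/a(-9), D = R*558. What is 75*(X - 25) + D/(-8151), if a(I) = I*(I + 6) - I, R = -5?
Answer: -15551105/10868 ≈ -1430.9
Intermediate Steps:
D = -2790 (D = -5*558 = -2790)
a(I) = -I + I*(6 + I) (a(I) = I*(6 + I) - I = -I + I*(6 + I))
X = 71/12 (X = 4 + 69/((-9*(5 - 9))) = 4 + 69/((-9*(-4))) = 4 + 69/36 = 4 + 69*(1/36) = 4 + 23/12 = 71/12 ≈ 5.9167)
75*(X - 25) + D/(-8151) = 75*(71/12 - 25) - 2790/(-8151) = 75*(-229/12) - 2790*(-1/8151) = -5725/4 + 930/2717 = -15551105/10868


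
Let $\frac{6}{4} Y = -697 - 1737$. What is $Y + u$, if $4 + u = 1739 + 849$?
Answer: $\frac{2884}{3} \approx 961.33$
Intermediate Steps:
$Y = - \frac{4868}{3}$ ($Y = \frac{2 \left(-697 - 1737\right)}{3} = \frac{2}{3} \left(-2434\right) = - \frac{4868}{3} \approx -1622.7$)
$u = 2584$ ($u = -4 + \left(1739 + 849\right) = -4 + 2588 = 2584$)
$Y + u = - \frac{4868}{3} + 2584 = \frac{2884}{3}$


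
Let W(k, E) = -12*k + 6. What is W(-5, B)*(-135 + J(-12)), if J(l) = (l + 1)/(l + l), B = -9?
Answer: -35519/4 ≈ -8879.8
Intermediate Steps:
J(l) = (1 + l)/(2*l) (J(l) = (1 + l)/((2*l)) = (1 + l)*(1/(2*l)) = (1 + l)/(2*l))
W(k, E) = 6 - 12*k
W(-5, B)*(-135 + J(-12)) = (6 - 12*(-5))*(-135 + (½)*(1 - 12)/(-12)) = (6 + 60)*(-135 + (½)*(-1/12)*(-11)) = 66*(-135 + 11/24) = 66*(-3229/24) = -35519/4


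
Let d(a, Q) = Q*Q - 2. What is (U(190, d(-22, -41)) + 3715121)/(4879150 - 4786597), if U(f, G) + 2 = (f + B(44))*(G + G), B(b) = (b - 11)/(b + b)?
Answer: 17417593/370212 ≈ 47.048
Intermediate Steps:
B(b) = (-11 + b)/(2*b) (B(b) = (-11 + b)/((2*b)) = (-11 + b)*(1/(2*b)) = (-11 + b)/(2*b))
d(a, Q) = -2 + Q² (d(a, Q) = Q² - 2 = -2 + Q²)
U(f, G) = -2 + 2*G*(3/8 + f) (U(f, G) = -2 + (f + (½)*(-11 + 44)/44)*(G + G) = -2 + (f + (½)*(1/44)*33)*(2*G) = -2 + (f + 3/8)*(2*G) = -2 + (3/8 + f)*(2*G) = -2 + 2*G*(3/8 + f))
(U(190, d(-22, -41)) + 3715121)/(4879150 - 4786597) = ((-2 + 3*(-2 + (-41)²)/4 + 2*(-2 + (-41)²)*190) + 3715121)/(4879150 - 4786597) = ((-2 + 3*(-2 + 1681)/4 + 2*(-2 + 1681)*190) + 3715121)/92553 = ((-2 + (¾)*1679 + 2*1679*190) + 3715121)*(1/92553) = ((-2 + 5037/4 + 638020) + 3715121)*(1/92553) = (2557109/4 + 3715121)*(1/92553) = (17417593/4)*(1/92553) = 17417593/370212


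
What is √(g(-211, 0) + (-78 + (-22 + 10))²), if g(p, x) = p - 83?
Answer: √7806 ≈ 88.352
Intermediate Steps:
g(p, x) = -83 + p
√(g(-211, 0) + (-78 + (-22 + 10))²) = √((-83 - 211) + (-78 + (-22 + 10))²) = √(-294 + (-78 - 12)²) = √(-294 + (-90)²) = √(-294 + 8100) = √7806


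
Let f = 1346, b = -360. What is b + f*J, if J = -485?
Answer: -653170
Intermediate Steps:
b + f*J = -360 + 1346*(-485) = -360 - 652810 = -653170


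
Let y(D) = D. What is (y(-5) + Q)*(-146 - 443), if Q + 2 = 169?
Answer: -95418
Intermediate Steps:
Q = 167 (Q = -2 + 169 = 167)
(y(-5) + Q)*(-146 - 443) = (-5 + 167)*(-146 - 443) = 162*(-589) = -95418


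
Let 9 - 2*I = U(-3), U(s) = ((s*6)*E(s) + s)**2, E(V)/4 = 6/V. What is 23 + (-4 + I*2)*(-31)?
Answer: 616179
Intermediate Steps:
E(V) = 24/V (E(V) = 4*(6/V) = 24/V)
U(s) = (144 + s)**2 (U(s) = ((s*6)*(24/s) + s)**2 = ((6*s)*(24/s) + s)**2 = (144 + s)**2)
I = -9936 (I = 9/2 - (144 - 3)**2/2 = 9/2 - 1/2*141**2 = 9/2 - 1/2*19881 = 9/2 - 19881/2 = -9936)
23 + (-4 + I*2)*(-31) = 23 + (-4 - 9936*2)*(-31) = 23 + (-4 - 19872)*(-31) = 23 - 19876*(-31) = 23 + 616156 = 616179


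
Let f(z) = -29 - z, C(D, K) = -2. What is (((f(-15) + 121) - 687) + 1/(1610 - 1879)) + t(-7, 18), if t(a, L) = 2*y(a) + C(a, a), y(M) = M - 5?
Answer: -163015/269 ≈ -606.00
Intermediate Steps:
y(M) = -5 + M
t(a, L) = -12 + 2*a (t(a, L) = 2*(-5 + a) - 2 = (-10 + 2*a) - 2 = -12 + 2*a)
(((f(-15) + 121) - 687) + 1/(1610 - 1879)) + t(-7, 18) = ((((-29 - 1*(-15)) + 121) - 687) + 1/(1610 - 1879)) + (-12 + 2*(-7)) = ((((-29 + 15) + 121) - 687) + 1/(-269)) + (-12 - 14) = (((-14 + 121) - 687) - 1/269) - 26 = ((107 - 687) - 1/269) - 26 = (-580 - 1/269) - 26 = -156021/269 - 26 = -163015/269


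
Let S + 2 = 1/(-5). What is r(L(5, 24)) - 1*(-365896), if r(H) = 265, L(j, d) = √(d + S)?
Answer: 366161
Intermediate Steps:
S = -11/5 (S = -2 + 1/(-5) = -2 - ⅕ = -11/5 ≈ -2.2000)
L(j, d) = √(-11/5 + d) (L(j, d) = √(d - 11/5) = √(-11/5 + d))
r(L(5, 24)) - 1*(-365896) = 265 - 1*(-365896) = 265 + 365896 = 366161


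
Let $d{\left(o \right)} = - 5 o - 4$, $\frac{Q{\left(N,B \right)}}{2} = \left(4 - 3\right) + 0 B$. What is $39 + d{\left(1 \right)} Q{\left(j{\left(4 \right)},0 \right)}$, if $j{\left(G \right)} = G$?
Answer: $21$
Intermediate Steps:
$Q{\left(N,B \right)} = 2$ ($Q{\left(N,B \right)} = 2 \left(\left(4 - 3\right) + 0 B\right) = 2 \left(1 + 0\right) = 2 \cdot 1 = 2$)
$d{\left(o \right)} = -4 - 5 o$
$39 + d{\left(1 \right)} Q{\left(j{\left(4 \right)},0 \right)} = 39 + \left(-4 - 5\right) 2 = 39 - 18 = 21$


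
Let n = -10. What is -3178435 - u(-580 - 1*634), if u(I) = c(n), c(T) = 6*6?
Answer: -3178471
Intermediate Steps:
c(T) = 36
u(I) = 36
-3178435 - u(-580 - 1*634) = -3178435 - 1*36 = -3178435 - 36 = -3178471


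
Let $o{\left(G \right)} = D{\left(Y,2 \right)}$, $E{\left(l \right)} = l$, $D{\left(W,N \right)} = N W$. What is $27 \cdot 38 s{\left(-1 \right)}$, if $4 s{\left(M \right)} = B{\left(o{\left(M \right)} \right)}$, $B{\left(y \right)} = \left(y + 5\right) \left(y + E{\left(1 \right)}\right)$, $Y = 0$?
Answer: $\frac{2565}{2} \approx 1282.5$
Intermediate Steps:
$o{\left(G \right)} = 0$ ($o{\left(G \right)} = 2 \cdot 0 = 0$)
$B{\left(y \right)} = \left(1 + y\right) \left(5 + y\right)$ ($B{\left(y \right)} = \left(y + 5\right) \left(y + 1\right) = \left(5 + y\right) \left(1 + y\right) = \left(1 + y\right) \left(5 + y\right)$)
$s{\left(M \right)} = \frac{5}{4}$ ($s{\left(M \right)} = \frac{5 + 0^{2} + 6 \cdot 0}{4} = \frac{5 + 0 + 0}{4} = \frac{1}{4} \cdot 5 = \frac{5}{4}$)
$27 \cdot 38 s{\left(-1 \right)} = 27 \cdot 38 \cdot \frac{5}{4} = 1026 \cdot \frac{5}{4} = \frac{2565}{2}$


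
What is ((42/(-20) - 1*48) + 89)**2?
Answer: 151321/100 ≈ 1513.2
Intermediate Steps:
((42/(-20) - 1*48) + 89)**2 = ((42*(-1/20) - 48) + 89)**2 = ((-21/10 - 48) + 89)**2 = (-501/10 + 89)**2 = (389/10)**2 = 151321/100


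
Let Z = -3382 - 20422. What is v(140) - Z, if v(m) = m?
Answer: 23944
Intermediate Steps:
Z = -23804
v(140) - Z = 140 - 1*(-23804) = 140 + 23804 = 23944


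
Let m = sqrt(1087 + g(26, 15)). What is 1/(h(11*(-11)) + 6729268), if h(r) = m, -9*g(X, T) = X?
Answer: 60563412/407547430332659 - 3*sqrt(9757)/407547430332659 ≈ 1.4860e-7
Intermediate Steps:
g(X, T) = -X/9
m = sqrt(9757)/3 (m = sqrt(1087 - 1/9*26) = sqrt(1087 - 26/9) = sqrt(9757/9) = sqrt(9757)/3 ≈ 32.926)
h(r) = sqrt(9757)/3
1/(h(11*(-11)) + 6729268) = 1/(sqrt(9757)/3 + 6729268) = 1/(6729268 + sqrt(9757)/3)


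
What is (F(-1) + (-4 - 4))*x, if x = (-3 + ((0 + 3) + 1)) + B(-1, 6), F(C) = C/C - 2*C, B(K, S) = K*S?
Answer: 25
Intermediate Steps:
F(C) = 1 - 2*C
x = -5 (x = (-3 + ((0 + 3) + 1)) - 1*6 = (-3 + (3 + 1)) - 6 = (-3 + 4) - 6 = 1 - 6 = -5)
(F(-1) + (-4 - 4))*x = ((1 - 2*(-1)) + (-4 - 4))*(-5) = ((1 + 2) - 8)*(-5) = (3 - 8)*(-5) = -5*(-5) = 25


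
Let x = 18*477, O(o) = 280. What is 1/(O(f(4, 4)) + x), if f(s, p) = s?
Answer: 1/8866 ≈ 0.00011279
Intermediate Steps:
x = 8586
1/(O(f(4, 4)) + x) = 1/(280 + 8586) = 1/8866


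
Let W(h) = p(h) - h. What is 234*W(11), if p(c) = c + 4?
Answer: 936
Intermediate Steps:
p(c) = 4 + c
W(h) = 4 (W(h) = (4 + h) - h = 4)
234*W(11) = 234*4 = 936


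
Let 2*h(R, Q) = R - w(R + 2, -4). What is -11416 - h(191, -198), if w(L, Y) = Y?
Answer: -23027/2 ≈ -11514.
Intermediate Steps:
h(R, Q) = 2 + R/2 (h(R, Q) = (R - 1*(-4))/2 = (R + 4)/2 = (4 + R)/2 = 2 + R/2)
-11416 - h(191, -198) = -11416 - (2 + (½)*191) = -11416 - (2 + 191/2) = -11416 - 1*195/2 = -11416 - 195/2 = -23027/2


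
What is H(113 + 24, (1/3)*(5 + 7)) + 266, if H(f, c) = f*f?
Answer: 19035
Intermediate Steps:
H(f, c) = f**2
H(113 + 24, (1/3)*(5 + 7)) + 266 = (113 + 24)**2 + 266 = 137**2 + 266 = 18769 + 266 = 19035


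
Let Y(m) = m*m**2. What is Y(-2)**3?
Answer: -512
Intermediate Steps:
Y(m) = m**3
Y(-2)**3 = ((-2)**3)**3 = (-8)**3 = -512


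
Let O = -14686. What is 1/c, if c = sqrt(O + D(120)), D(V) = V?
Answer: -I*sqrt(14566)/14566 ≈ -0.0082857*I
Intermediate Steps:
c = I*sqrt(14566) (c = sqrt(-14686 + 120) = sqrt(-14566) = I*sqrt(14566) ≈ 120.69*I)
1/c = 1/(I*sqrt(14566)) = -I*sqrt(14566)/14566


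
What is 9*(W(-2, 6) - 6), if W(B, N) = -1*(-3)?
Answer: -27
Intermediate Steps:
W(B, N) = 3
9*(W(-2, 6) - 6) = 9*(3 - 6) = 9*(-3) = -27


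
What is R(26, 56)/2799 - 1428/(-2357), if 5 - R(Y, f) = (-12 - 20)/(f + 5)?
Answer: 244609601/402431823 ≈ 0.60783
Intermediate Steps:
R(Y, f) = 5 + 32/(5 + f) (R(Y, f) = 5 - (-12 - 20)/(f + 5) = 5 - (-32)/(5 + f) = 5 + 32/(5 + f))
R(26, 56)/2799 - 1428/(-2357) = ((57 + 5*56)/(5 + 56))/2799 - 1428/(-2357) = ((57 + 280)/61)*(1/2799) - 1428*(-1/2357) = ((1/61)*337)*(1/2799) + 1428/2357 = (337/61)*(1/2799) + 1428/2357 = 337/170739 + 1428/2357 = 244609601/402431823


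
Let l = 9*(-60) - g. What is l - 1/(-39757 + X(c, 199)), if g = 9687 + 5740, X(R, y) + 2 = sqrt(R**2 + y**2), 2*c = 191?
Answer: -100958022589477/6322917439 + 2*sqrt(194885)/6322917439 ≈ -15967.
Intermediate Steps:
c = 191/2 (c = (1/2)*191 = 191/2 ≈ 95.500)
X(R, y) = -2 + sqrt(R**2 + y**2)
g = 15427
l = -15967 (l = 9*(-60) - 1*15427 = -540 - 15427 = -15967)
l - 1/(-39757 + X(c, 199)) = -15967 - 1/(-39757 + (-2 + sqrt((191/2)**2 + 199**2))) = -15967 - 1/(-39757 + (-2 + sqrt(36481/4 + 39601))) = -15967 - 1/(-39757 + (-2 + sqrt(194885/4))) = -15967 - 1/(-39757 + (-2 + sqrt(194885)/2)) = -15967 - 1/(-39759 + sqrt(194885)/2)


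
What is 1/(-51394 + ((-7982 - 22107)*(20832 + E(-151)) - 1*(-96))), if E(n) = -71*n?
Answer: -1/949449515 ≈ -1.0532e-9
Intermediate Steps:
1/(-51394 + ((-7982 - 22107)*(20832 + E(-151)) - 1*(-96))) = 1/(-51394 + ((-7982 - 22107)*(20832 - 71*(-151)) - 1*(-96))) = 1/(-51394 + (-30089*(20832 + 10721) + 96)) = 1/(-51394 + (-30089*31553 + 96)) = 1/(-51394 + (-949398217 + 96)) = 1/(-51394 - 949398121) = 1/(-949449515) = -1/949449515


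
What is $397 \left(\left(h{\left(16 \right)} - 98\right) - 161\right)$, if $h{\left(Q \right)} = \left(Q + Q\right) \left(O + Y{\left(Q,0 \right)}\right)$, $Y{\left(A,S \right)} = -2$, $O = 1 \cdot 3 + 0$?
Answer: $-90119$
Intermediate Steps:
$O = 3$ ($O = 3 + 0 = 3$)
$h{\left(Q \right)} = 2 Q$ ($h{\left(Q \right)} = \left(Q + Q\right) \left(3 - 2\right) = 2 Q 1 = 2 Q$)
$397 \left(\left(h{\left(16 \right)} - 98\right) - 161\right) = 397 \left(\left(2 \cdot 16 - 98\right) - 161\right) = 397 \left(\left(32 - 98\right) - 161\right) = 397 \left(-66 - 161\right) = 397 \left(-227\right) = -90119$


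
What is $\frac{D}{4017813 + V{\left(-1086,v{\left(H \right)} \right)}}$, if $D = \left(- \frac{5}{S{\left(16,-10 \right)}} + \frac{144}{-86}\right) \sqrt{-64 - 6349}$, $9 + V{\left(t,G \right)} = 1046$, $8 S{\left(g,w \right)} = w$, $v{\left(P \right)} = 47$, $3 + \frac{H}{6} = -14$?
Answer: $\frac{2 i \sqrt{53}}{314201} \approx 4.634 \cdot 10^{-5} i$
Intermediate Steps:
$H = -102$ ($H = -18 + 6 \left(-14\right) = -18 - 84 = -102$)
$S{\left(g,w \right)} = \frac{w}{8}$
$V{\left(t,G \right)} = 1037$ ($V{\left(t,G \right)} = -9 + 1046 = 1037$)
$D = \frac{1100 i \sqrt{53}}{43}$ ($D = \left(- \frac{5}{\frac{1}{8} \left(-10\right)} + \frac{144}{-86}\right) \sqrt{-64 - 6349} = \left(- \frac{5}{- \frac{5}{4}} + 144 \left(- \frac{1}{86}\right)\right) \sqrt{-6413} = \left(\left(-5\right) \left(- \frac{4}{5}\right) - \frac{72}{43}\right) 11 i \sqrt{53} = \left(4 - \frac{72}{43}\right) 11 i \sqrt{53} = \frac{100 \cdot 11 i \sqrt{53}}{43} = \frac{1100 i \sqrt{53}}{43} \approx 186.24 i$)
$\frac{D}{4017813 + V{\left(-1086,v{\left(H \right)} \right)}} = \frac{\frac{1100}{43} i \sqrt{53}}{4017813 + 1037} = \frac{\frac{1100}{43} i \sqrt{53}}{4018850} = \frac{1100 i \sqrt{53}}{43} \cdot \frac{1}{4018850} = \frac{2 i \sqrt{53}}{314201}$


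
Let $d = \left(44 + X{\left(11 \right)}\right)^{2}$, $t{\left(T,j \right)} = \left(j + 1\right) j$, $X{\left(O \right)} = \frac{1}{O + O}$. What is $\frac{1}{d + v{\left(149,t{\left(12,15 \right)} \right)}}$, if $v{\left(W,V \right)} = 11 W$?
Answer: $\frac{484}{1732237} \approx 0.00027941$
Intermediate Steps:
$X{\left(O \right)} = \frac{1}{2 O}$
$t{\left(T,j \right)} = j \left(1 + j\right)$ ($t{\left(T,j \right)} = \left(1 + j\right) j = j \left(1 + j\right)$)
$d = \frac{938961}{484}$ ($d = \left(44 + \frac{1}{2 \cdot 11}\right)^{2} = \left(44 + \frac{1}{2} \cdot \frac{1}{11}\right)^{2} = \left(44 + \frac{1}{22}\right)^{2} = \left(\frac{969}{22}\right)^{2} = \frac{938961}{484} \approx 1940.0$)
$\frac{1}{d + v{\left(149,t{\left(12,15 \right)} \right)}} = \frac{1}{\frac{938961}{484} + 11 \cdot 149} = \frac{1}{\frac{938961}{484} + 1639} = \frac{1}{\frac{1732237}{484}} = \frac{484}{1732237}$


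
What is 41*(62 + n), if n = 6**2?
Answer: 4018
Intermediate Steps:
n = 36
41*(62 + n) = 41*(62 + 36) = 41*98 = 4018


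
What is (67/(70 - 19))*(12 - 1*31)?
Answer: -1273/51 ≈ -24.961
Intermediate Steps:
(67/(70 - 19))*(12 - 1*31) = (67/51)*(12 - 31) = (67*(1/51))*(-19) = (67/51)*(-19) = -1273/51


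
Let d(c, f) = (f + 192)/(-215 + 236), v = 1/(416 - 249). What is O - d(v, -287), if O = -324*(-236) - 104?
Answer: 1603655/21 ≈ 76365.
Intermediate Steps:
v = 1/167 ≈ 0.0059880
d(c, f) = 64/7 + f/21 (d(c, f) = (192 + f)/21 = (192 + f)*(1/21) = 64/7 + f/21)
O = 76360 (O = 76464 - 104 = 76360)
O - d(v, -287) = 76360 - (64/7 + (1/21)*(-287)) = 76360 - (64/7 - 41/3) = 76360 - 1*(-95/21) = 76360 + 95/21 = 1603655/21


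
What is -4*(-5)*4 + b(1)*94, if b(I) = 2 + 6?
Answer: 832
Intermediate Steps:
b(I) = 8
-4*(-5)*4 + b(1)*94 = -4*(-5)*4 + 8*94 = 20*4 + 752 = 80 + 752 = 832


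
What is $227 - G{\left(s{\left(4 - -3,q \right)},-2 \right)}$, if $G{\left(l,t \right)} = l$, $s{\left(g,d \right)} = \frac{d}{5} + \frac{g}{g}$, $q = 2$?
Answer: $\frac{1128}{5} \approx 225.6$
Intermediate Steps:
$s{\left(g,d \right)} = 1 + \frac{d}{5}$ ($s{\left(g,d \right)} = d \frac{1}{5} + 1 = \frac{d}{5} + 1 = 1 + \frac{d}{5}$)
$227 - G{\left(s{\left(4 - -3,q \right)},-2 \right)} = 227 - \left(1 + \frac{1}{5} \cdot 2\right) = 227 - \left(1 + \frac{2}{5}\right) = 227 - \frac{7}{5} = \frac{1128}{5}$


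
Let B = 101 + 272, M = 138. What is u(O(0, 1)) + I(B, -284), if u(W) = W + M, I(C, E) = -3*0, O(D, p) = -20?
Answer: 118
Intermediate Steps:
B = 373
I(C, E) = 0
u(W) = 138 + W (u(W) = W + 138 = 138 + W)
u(O(0, 1)) + I(B, -284) = (138 - 20) + 0 = 118 + 0 = 118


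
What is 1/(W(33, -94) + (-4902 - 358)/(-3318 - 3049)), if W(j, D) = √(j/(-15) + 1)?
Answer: 83726050/190785067 - 40538689*I*√30/381570134 ≈ 0.43885 - 0.58191*I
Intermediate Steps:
W(j, D) = √(1 - j/15) (W(j, D) = √(j*(-1/15) + 1) = √(-j/15 + 1) = √(1 - j/15))
1/(W(33, -94) + (-4902 - 358)/(-3318 - 3049)) = 1/(√(225 - 15*33)/15 + (-4902 - 358)/(-3318 - 3049)) = 1/(√(225 - 495)/15 - 5260/(-6367)) = 1/(√(-270)/15 - 5260*(-1/6367)) = 1/((3*I*√30)/15 + 5260/6367) = 1/(I*√30/5 + 5260/6367) = 1/(5260/6367 + I*√30/5)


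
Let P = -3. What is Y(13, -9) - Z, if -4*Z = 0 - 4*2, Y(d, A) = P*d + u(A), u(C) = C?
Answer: -50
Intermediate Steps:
Y(d, A) = A - 3*d (Y(d, A) = -3*d + A = A - 3*d)
Z = 2 (Z = -(0 - 4*2)/4 = -(0 - 8)/4 = -1/4*(-8) = 2)
Y(13, -9) - Z = (-9 - 3*13) - 1*2 = (-9 - 39) - 2 = -48 - 2 = -50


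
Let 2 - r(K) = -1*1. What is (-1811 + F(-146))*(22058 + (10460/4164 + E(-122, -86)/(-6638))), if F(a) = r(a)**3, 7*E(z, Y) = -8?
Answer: -951845504774872/24185553 ≈ -3.9356e+7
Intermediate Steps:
r(K) = 3 (r(K) = 2 - (-1) = 2 - 1*(-1) = 2 + 1 = 3)
E(z, Y) = -8/7 (E(z, Y) = (1/7)*(-8) = -8/7)
F(a) = 27 (F(a) = 3**3 = 27)
(-1811 + F(-146))*(22058 + (10460/4164 + E(-122, -86)/(-6638))) = (-1811 + 27)*(22058 + (10460/4164 - 8/7/(-6638))) = -1784*(22058 + (10460*(1/4164) - 8/7*(-1/6638))) = -1784*(22058 + (2615/1041 + 4/23233)) = -1784*(22058 + 60758459/24185553) = -1784*533545686533/24185553 = -951845504774872/24185553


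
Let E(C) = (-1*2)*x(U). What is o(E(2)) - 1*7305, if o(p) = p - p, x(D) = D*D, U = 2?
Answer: -7305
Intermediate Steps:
x(D) = D²
E(C) = -8 (E(C) = -1*2*2² = -2*4 = -8)
o(p) = 0
o(E(2)) - 1*7305 = 0 - 1*7305 = 0 - 7305 = -7305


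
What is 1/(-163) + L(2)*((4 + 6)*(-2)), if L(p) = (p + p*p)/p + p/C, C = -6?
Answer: -26083/489 ≈ -53.339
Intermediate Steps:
L(p) = -p/6 + (p + p**2)/p (L(p) = (p + p*p)/p + p/(-6) = (p + p**2)/p + p*(-1/6) = (p + p**2)/p - p/6 = -p/6 + (p + p**2)/p)
1/(-163) + L(2)*((4 + 6)*(-2)) = 1/(-163) + (1 + (5/6)*2)*((4 + 6)*(-2)) = -1/163 + (1 + 5/3)*(10*(-2)) = -1/163 + (8/3)*(-20) = -1/163 - 160/3 = -26083/489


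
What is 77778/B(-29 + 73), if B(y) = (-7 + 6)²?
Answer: 77778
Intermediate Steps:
B(y) = 1 (B(y) = (-1)² = 1)
77778/B(-29 + 73) = 77778/1 = 77778*1 = 77778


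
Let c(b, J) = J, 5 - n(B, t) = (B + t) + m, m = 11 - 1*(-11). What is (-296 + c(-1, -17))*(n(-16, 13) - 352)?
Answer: 114558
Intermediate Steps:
m = 22 (m = 11 + 11 = 22)
n(B, t) = -17 - B - t (n(B, t) = 5 - ((B + t) + 22) = 5 - (22 + B + t) = 5 + (-22 - B - t) = -17 - B - t)
(-296 + c(-1, -17))*(n(-16, 13) - 352) = (-296 - 17)*((-17 - 1*(-16) - 1*13) - 352) = -313*((-17 + 16 - 13) - 352) = -313*(-14 - 352) = -313*(-366) = 114558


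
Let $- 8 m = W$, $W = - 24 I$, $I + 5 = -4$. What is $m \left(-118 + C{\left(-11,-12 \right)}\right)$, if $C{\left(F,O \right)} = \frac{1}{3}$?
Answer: $3177$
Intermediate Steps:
$I = -9$ ($I = -5 - 4 = -9$)
$C{\left(F,O \right)} = \frac{1}{3}$
$W = 216$ ($W = \left(-24\right) \left(-9\right) = 216$)
$m = -27$ ($m = \left(- \frac{1}{8}\right) 216 = -27$)
$m \left(-118 + C{\left(-11,-12 \right)}\right) = - 27 \left(-118 + \frac{1}{3}\right) = \left(-27\right) \left(- \frac{353}{3}\right) = 3177$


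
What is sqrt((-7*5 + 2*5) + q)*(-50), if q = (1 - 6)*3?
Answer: -100*I*sqrt(10) ≈ -316.23*I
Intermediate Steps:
q = -15 (q = -5*3 = -15)
sqrt((-7*5 + 2*5) + q)*(-50) = sqrt((-7*5 + 2*5) - 15)*(-50) = sqrt((-35 + 10) - 15)*(-50) = sqrt(-25 - 15)*(-50) = sqrt(-40)*(-50) = (2*I*sqrt(10))*(-50) = -100*I*sqrt(10)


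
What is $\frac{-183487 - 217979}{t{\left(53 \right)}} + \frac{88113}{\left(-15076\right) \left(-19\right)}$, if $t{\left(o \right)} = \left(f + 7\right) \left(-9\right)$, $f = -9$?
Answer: $- \frac{19165990145}{859332} \approx -22303.0$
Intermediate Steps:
$t{\left(o \right)} = 18$ ($t{\left(o \right)} = \left(-9 + 7\right) \left(-9\right) = \left(-2\right) \left(-9\right) = 18$)
$\frac{-183487 - 217979}{t{\left(53 \right)}} + \frac{88113}{\left(-15076\right) \left(-19\right)} = \frac{-183487 - 217979}{18} + \frac{88113}{\left(-15076\right) \left(-19\right)} = \left(-183487 - 217979\right) \frac{1}{18} + \frac{88113}{286444} = \left(-401466\right) \frac{1}{18} + 88113 \cdot \frac{1}{286444} = - \frac{66911}{3} + \frac{88113}{286444} = - \frac{19165990145}{859332}$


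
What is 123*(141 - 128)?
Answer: 1599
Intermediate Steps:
123*(141 - 128) = 123*13 = 1599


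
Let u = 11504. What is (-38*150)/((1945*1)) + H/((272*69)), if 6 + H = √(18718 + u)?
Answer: -3566309/1216792 + √3358/6256 ≈ -2.9216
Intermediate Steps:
H = -6 + 3*√3358 (H = -6 + √(18718 + 11504) = -6 + √30222 = -6 + 3*√3358 ≈ 167.84)
(-38*150)/((1945*1)) + H/((272*69)) = (-38*150)/((1945*1)) + (-6 + 3*√3358)/((272*69)) = -5700/1945 + (-6 + 3*√3358)/18768 = -5700*1/1945 + (-6 + 3*√3358)*(1/18768) = -1140/389 + (-1/3128 + √3358/6256) = -3566309/1216792 + √3358/6256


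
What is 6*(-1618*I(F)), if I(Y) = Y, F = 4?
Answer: -38832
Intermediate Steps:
6*(-1618*I(F)) = 6*(-1618*4) = 6*(-6472) = -38832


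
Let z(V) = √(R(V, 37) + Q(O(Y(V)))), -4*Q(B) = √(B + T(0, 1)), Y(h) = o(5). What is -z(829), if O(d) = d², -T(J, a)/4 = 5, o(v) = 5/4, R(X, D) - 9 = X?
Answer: -√(13408 - I*√295)/4 ≈ -28.948 + 0.018541*I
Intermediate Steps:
R(X, D) = 9 + X
o(v) = 5/4 (o(v) = 5*(¼) = 5/4)
Y(h) = 5/4
T(J, a) = -20 (T(J, a) = -4*5 = -20)
Q(B) = -√(-20 + B)/4 (Q(B) = -√(B - 20)/4 = -√(-20 + B)/4)
z(V) = √(9 + V - I*√295/16) (z(V) = √((9 + V) - √(-20 + (5/4)²)/4) = √((9 + V) - √(-20 + 25/16)/4) = √((9 + V) - I*√295/16) = √(9 + V - I*√295/16))
-z(829) = -√(144 + 16*829 - I*√295)/4 = -√(144 + 13264 - I*√295)/4 = -√(13408 - I*√295)/4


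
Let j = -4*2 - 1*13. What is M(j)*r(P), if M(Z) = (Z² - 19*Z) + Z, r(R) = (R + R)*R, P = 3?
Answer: 14742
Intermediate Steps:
j = -21 (j = -8 - 13 = -21)
r(R) = 2*R² (r(R) = (2*R)*R = 2*R²)
M(Z) = Z² - 18*Z
M(j)*r(P) = (-21*(-18 - 21))*(2*3²) = (-21*(-39))*(2*9) = 819*18 = 14742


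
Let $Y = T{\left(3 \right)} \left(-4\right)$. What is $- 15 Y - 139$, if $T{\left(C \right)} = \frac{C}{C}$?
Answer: $-79$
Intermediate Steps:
$T{\left(C \right)} = 1$
$Y = -4$ ($Y = 1 \left(-4\right) = -4$)
$- 15 Y - 139 = \left(-15\right) \left(-4\right) - 139 = 60 - 139 = -79$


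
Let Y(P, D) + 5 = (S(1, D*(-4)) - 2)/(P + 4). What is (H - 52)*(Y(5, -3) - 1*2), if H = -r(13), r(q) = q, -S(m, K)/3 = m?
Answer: 4420/9 ≈ 491.11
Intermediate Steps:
S(m, K) = -3*m
Y(P, D) = -5 - 5/(4 + P) (Y(P, D) = -5 + (-3*1 - 2)/(P + 4) = -5 + (-3 - 2)/(4 + P) = -5 - 5/(4 + P))
H = -13 (H = -1*13 = -13)
(H - 52)*(Y(5, -3) - 1*2) = (-13 - 52)*(5*(-5 - 1*5)/(4 + 5) - 1*2) = -65*(5*(-5 - 5)/9 - 2) = -65*(5*(1/9)*(-10) - 2) = -65*(-50/9 - 2) = -65*(-68/9) = 4420/9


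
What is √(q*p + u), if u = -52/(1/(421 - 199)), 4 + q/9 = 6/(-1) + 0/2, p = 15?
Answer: I*√12894 ≈ 113.55*I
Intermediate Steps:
q = -90 (q = -36 + 9*(6/(-1) + 0/2) = -36 + 9*(6*(-1) + 0*(½)) = -36 + 9*(-6 + 0) = -36 + 9*(-6) = -36 - 54 = -90)
u = -11544 (u = -52/(1/222) = -52/1/222 = -52*222 = -11544)
√(q*p + u) = √(-90*15 - 11544) = √(-1350 - 11544) = √(-12894) = I*√12894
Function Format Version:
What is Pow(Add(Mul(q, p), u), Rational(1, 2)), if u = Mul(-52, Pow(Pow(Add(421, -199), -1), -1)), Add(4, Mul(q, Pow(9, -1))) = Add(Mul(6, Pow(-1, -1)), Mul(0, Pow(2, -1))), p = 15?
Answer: Mul(I, Pow(12894, Rational(1, 2))) ≈ Mul(113.55, I)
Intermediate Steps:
q = -90 (q = Add(-36, Mul(9, Add(Mul(6, Pow(-1, -1)), Mul(0, Pow(2, -1))))) = Add(-36, Mul(9, Add(Mul(6, -1), Mul(0, Rational(1, 2))))) = Add(-36, Mul(9, Add(-6, 0))) = Add(-36, Mul(9, -6)) = Add(-36, -54) = -90)
u = -11544 (u = Mul(-52, Pow(Pow(222, -1), -1)) = Mul(-52, Pow(Rational(1, 222), -1)) = Mul(-52, 222) = -11544)
Pow(Add(Mul(q, p), u), Rational(1, 2)) = Pow(Add(Mul(-90, 15), -11544), Rational(1, 2)) = Pow(Add(-1350, -11544), Rational(1, 2)) = Pow(-12894, Rational(1, 2)) = Mul(I, Pow(12894, Rational(1, 2)))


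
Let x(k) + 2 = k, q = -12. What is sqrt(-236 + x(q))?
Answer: 5*I*sqrt(10) ≈ 15.811*I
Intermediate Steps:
x(k) = -2 + k
sqrt(-236 + x(q)) = sqrt(-236 + (-2 - 12)) = sqrt(-236 - 14) = sqrt(-250) = 5*I*sqrt(10)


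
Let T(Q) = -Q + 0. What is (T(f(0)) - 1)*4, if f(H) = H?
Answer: -4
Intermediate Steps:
T(Q) = -Q
(T(f(0)) - 1)*4 = (-1*0 - 1)*4 = (0 - 1)*4 = -1*4 = -4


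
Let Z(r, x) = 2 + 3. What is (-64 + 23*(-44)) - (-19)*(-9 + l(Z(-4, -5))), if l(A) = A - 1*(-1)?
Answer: -1133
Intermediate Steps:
Z(r, x) = 5
l(A) = 1 + A (l(A) = A + 1 = 1 + A)
(-64 + 23*(-44)) - (-19)*(-9 + l(Z(-4, -5))) = (-64 + 23*(-44)) - (-19)*(-9 + (1 + 5)) = (-64 - 1012) - (-19)*(-9 + 6) = -1076 - (-19)*(-3) = -1076 - 1*57 = -1076 - 57 = -1133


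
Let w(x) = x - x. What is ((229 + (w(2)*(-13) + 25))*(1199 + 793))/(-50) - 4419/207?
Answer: -5830907/575 ≈ -10141.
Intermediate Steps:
w(x) = 0
((229 + (w(2)*(-13) + 25))*(1199 + 793))/(-50) - 4419/207 = ((229 + (0*(-13) + 25))*(1199 + 793))/(-50) - 4419/207 = ((229 + (0 + 25))*1992)*(-1/50) - 4419*1/207 = ((229 + 25)*1992)*(-1/50) - 491/23 = (254*1992)*(-1/50) - 491/23 = 505968*(-1/50) - 491/23 = -252984/25 - 491/23 = -5830907/575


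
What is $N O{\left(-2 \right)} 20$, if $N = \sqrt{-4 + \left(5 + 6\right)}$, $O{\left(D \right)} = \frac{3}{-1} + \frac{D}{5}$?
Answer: $- 68 \sqrt{7} \approx -179.91$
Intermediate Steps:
$O{\left(D \right)} = -3 + \frac{D}{5}$ ($O{\left(D \right)} = 3 \left(-1\right) + D \frac{1}{5} = -3 + \frac{D}{5}$)
$N = \sqrt{7}$ ($N = \sqrt{-4 + 11} = \sqrt{7} \approx 2.6458$)
$N O{\left(-2 \right)} 20 = \sqrt{7} \left(-3 + \frac{1}{5} \left(-2\right)\right) 20 = \sqrt{7} \left(-3 - \frac{2}{5}\right) 20 = \sqrt{7} \left(- \frac{17}{5}\right) 20 = - \frac{17 \sqrt{7}}{5} \cdot 20 = - 68 \sqrt{7}$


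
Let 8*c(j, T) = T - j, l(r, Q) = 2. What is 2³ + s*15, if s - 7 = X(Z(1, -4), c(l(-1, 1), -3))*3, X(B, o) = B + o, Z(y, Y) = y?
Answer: 1039/8 ≈ 129.88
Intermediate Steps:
c(j, T) = -j/8 + T/8 (c(j, T) = (T - j)/8 = -j/8 + T/8)
s = 65/8 (s = 7 + (1 + (-⅛*2 + (⅛)*(-3)))*3 = 7 + (1 + (-¼ - 3/8))*3 = 7 + (1 - 5/8)*3 = 7 + (3/8)*3 = 7 + 9/8 = 65/8 ≈ 8.1250)
2³ + s*15 = 2³ + (65/8)*15 = 8 + 975/8 = 1039/8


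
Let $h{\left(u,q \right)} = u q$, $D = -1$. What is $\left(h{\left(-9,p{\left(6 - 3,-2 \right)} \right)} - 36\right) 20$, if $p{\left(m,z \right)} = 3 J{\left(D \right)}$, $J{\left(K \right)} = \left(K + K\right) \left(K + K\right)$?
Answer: $-2880$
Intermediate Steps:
$J{\left(K \right)} = 4 K^{2}$ ($J{\left(K \right)} = 2 K 2 K = 4 K^{2}$)
$p{\left(m,z \right)} = 12$ ($p{\left(m,z \right)} = 3 \cdot 4 \left(-1\right)^{2} = 3 \cdot 4 \cdot 1 = 3 \cdot 4 = 12$)
$h{\left(u,q \right)} = q u$
$\left(h{\left(-9,p{\left(6 - 3,-2 \right)} \right)} - 36\right) 20 = \left(12 \left(-9\right) - 36\right) 20 = \left(-108 - 36\right) 20 = \left(-144\right) 20 = -2880$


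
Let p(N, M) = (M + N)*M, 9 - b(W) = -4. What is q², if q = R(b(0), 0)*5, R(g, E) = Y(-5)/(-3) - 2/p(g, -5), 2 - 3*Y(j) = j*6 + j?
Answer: 534361/1296 ≈ 412.32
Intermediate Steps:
b(W) = 13 (b(W) = 9 - 1*(-4) = 9 + 4 = 13)
Y(j) = ⅔ - 7*j/3 (Y(j) = ⅔ - (j*6 + j)/3 = ⅔ - (6*j + j)/3 = ⅔ - 7*j/3)
p(N, M) = M*(M + N)
R(g, E) = -37/9 - 2/(25 - 5*g) (R(g, E) = (⅔ - 7/3*(-5))/(-3) - 2*(-1/(5*(-5 + g))) = (⅔ + 35/3)*(-⅓) - 2/(25 - 5*g) = (37/3)*(-⅓) - 2/(25 - 5*g) = -37/9 - 2/(25 - 5*g))
q = -731/36 (q = ((-943 + 185*13)/(45*(5 - 1*13)))*5 = ((-943 + 2405)/(45*(5 - 13)))*5 = ((1/45)*1462/(-8))*5 = ((1/45)*(-⅛)*1462)*5 = -731/180*5 = -731/36 ≈ -20.306)
q² = (-731/36)² = 534361/1296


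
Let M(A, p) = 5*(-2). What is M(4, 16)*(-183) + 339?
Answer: 2169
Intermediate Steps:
M(A, p) = -10
M(4, 16)*(-183) + 339 = -10*(-183) + 339 = 1830 + 339 = 2169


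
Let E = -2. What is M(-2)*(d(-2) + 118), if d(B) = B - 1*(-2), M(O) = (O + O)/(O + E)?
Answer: 118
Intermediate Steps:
M(O) = 2*O/(-2 + O) (M(O) = (O + O)/(O - 2) = (2*O)/(-2 + O) = 2*O/(-2 + O))
d(B) = 2 + B (d(B) = B + 2 = 2 + B)
M(-2)*(d(-2) + 118) = (2*(-2)/(-2 - 2))*((2 - 2) + 118) = (2*(-2)/(-4))*(0 + 118) = (2*(-2)*(-1/4))*118 = 1*118 = 118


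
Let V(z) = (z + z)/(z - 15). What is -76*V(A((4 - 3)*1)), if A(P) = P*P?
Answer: 76/7 ≈ 10.857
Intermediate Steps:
A(P) = P²
V(z) = 2*z/(-15 + z) (V(z) = (2*z)/(-15 + z) = 2*z/(-15 + z))
-76*V(A((4 - 3)*1)) = -152*((4 - 3)*1)²/(-15 + ((4 - 3)*1)²) = -152*(1*1)²/(-15 + (1*1)²) = -152*1²/(-15 + 1²) = -152/(-15 + 1) = -152/(-14) = -152*(-1)/14 = -76*(-⅐) = 76/7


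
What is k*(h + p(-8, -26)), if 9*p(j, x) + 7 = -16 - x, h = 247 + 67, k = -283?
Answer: -266869/3 ≈ -88956.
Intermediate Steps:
h = 314
p(j, x) = -23/9 - x/9 (p(j, x) = -7/9 + (-16 - x)/9 = -7/9 + (-16/9 - x/9) = -23/9 - x/9)
k*(h + p(-8, -26)) = -283*(314 + (-23/9 - ⅑*(-26))) = -283*(314 + (-23/9 + 26/9)) = -283*(314 + ⅓) = -283*943/3 = -266869/3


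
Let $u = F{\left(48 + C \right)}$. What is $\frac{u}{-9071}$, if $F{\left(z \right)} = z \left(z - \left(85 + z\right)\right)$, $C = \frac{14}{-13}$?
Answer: $\frac{51850}{117923} \approx 0.43969$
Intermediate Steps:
$C = - \frac{14}{13}$ ($C = 14 \left(- \frac{1}{13}\right) = - \frac{14}{13} \approx -1.0769$)
$F{\left(z \right)} = - 85 z$ ($F{\left(z \right)} = z \left(-85\right) = - 85 z$)
$u = - \frac{51850}{13}$ ($u = - 85 \left(48 - \frac{14}{13}\right) = \left(-85\right) \frac{610}{13} = - \frac{51850}{13} \approx -3988.5$)
$\frac{u}{-9071} = - \frac{51850}{13 \left(-9071\right)} = \left(- \frac{51850}{13}\right) \left(- \frac{1}{9071}\right) = \frac{51850}{117923}$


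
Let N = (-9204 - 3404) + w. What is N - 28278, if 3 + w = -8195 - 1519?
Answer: -50603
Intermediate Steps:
w = -9717 (w = -3 + (-8195 - 1519) = -3 - 9714 = -9717)
N = -22325 (N = (-9204 - 3404) - 9717 = -12608 - 9717 = -22325)
N - 28278 = -22325 - 28278 = -50603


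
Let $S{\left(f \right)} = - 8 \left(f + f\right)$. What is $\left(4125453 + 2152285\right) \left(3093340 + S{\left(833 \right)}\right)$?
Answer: $19335508372856$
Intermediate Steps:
$S{\left(f \right)} = - 16 f$ ($S{\left(f \right)} = - 8 \cdot 2 f = - 16 f$)
$\left(4125453 + 2152285\right) \left(3093340 + S{\left(833 \right)}\right) = \left(4125453 + 2152285\right) \left(3093340 - 13328\right) = 6277738 \left(3093340 - 13328\right) = 6277738 \cdot 3080012 = 19335508372856$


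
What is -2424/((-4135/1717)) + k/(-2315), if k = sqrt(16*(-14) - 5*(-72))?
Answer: 4162008/4135 - 2*sqrt(34)/2315 ≈ 1006.5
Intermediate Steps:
k = 2*sqrt(34) (k = sqrt(-224 + 360) = sqrt(136) = 2*sqrt(34) ≈ 11.662)
-2424/((-4135/1717)) + k/(-2315) = -2424/((-4135/1717)) + (2*sqrt(34))/(-2315) = -2424/((-4135*1/1717)) + (2*sqrt(34))*(-1/2315) = -2424/(-4135/1717) - 2*sqrt(34)/2315 = -2424*(-1717/4135) - 2*sqrt(34)/2315 = 4162008/4135 - 2*sqrt(34)/2315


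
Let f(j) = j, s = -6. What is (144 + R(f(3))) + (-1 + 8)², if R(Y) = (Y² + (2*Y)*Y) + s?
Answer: 214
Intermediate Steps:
R(Y) = -6 + 3*Y² (R(Y) = (Y² + (2*Y)*Y) - 6 = (Y² + 2*Y²) - 6 = 3*Y² - 6 = -6 + 3*Y²)
(144 + R(f(3))) + (-1 + 8)² = (144 + (-6 + 3*3²)) + (-1 + 8)² = (144 + (-6 + 3*9)) + 7² = (144 + (-6 + 27)) + 49 = (144 + 21) + 49 = 165 + 49 = 214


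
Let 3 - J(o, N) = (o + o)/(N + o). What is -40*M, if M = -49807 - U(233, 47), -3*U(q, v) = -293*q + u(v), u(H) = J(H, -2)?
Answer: 78368072/27 ≈ 2.9025e+6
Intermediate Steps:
J(o, N) = 3 - 2*o/(N + o) (J(o, N) = 3 - (o + o)/(N + o) = 3 - 2*o/(N + o))
u(H) = (-6 + H)/(-2 + H) (u(H) = (H + 3*(-2))/(-2 + H) = (H - 6)/(-2 + H) = (-6 + H)/(-2 + H))
U(q, v) = 293*q/3 - (-6 + v)/(3*(-2 + v)) (U(q, v) = -(-293*q + (-6 + v)/(-2 + v))/3 = 293*q/3 - (-6 + v)/(3*(-2 + v)))
M = -9796009/135 (M = -49807 - (6 - 1*47 + 293*233*(-2 + 47))/(3*(-2 + 47)) = -49807 - (6 - 47 + 293*233*45)/(3*45) = -49807 - (6 - 47 + 3072105)/(3*45) = -49807 - 3072064/(3*45) = -49807 - 1*3072064/135 = -49807 - 3072064/135 = -9796009/135 ≈ -72563.)
-40*M = -40*(-9796009/135) = 78368072/27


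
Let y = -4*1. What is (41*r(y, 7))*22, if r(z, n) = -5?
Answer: -4510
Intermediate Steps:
y = -4
(41*r(y, 7))*22 = (41*(-5))*22 = -205*22 = -4510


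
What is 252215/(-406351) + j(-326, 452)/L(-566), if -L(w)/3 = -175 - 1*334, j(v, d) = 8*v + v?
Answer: -525788713/206832659 ≈ -2.5421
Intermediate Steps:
j(v, d) = 9*v
L(w) = 1527 (L(w) = -3*(-175 - 1*334) = -3*(-175 - 334) = -3*(-509) = 1527)
252215/(-406351) + j(-326, 452)/L(-566) = 252215/(-406351) + (9*(-326))/1527 = 252215*(-1/406351) - 2934*1/1527 = -252215/406351 - 978/509 = -525788713/206832659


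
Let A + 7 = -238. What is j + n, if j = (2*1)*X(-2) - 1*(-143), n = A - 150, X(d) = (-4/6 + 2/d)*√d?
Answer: -252 - 10*I*√2/3 ≈ -252.0 - 4.714*I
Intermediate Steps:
A = -245 (A = -7 - 238 = -245)
X(d) = √d*(-⅔ + 2/d) (X(d) = (-4*⅙ + 2/d)*√d = (-⅔ + 2/d)*√d = √d*(-⅔ + 2/d))
n = -395 (n = -245 - 150 = -395)
j = 143 - 10*I*√2/3 (j = (2*1)*(2*(3 - 1*(-2))/(3*√(-2))) - 1*(-143) = 2*(2*(-I*√2/2)*(3 + 2)/3) + 143 = 2*((⅔)*(-I*√2/2)*5) + 143 = 2*(-5*I*√2/3) + 143 = -10*I*√2/3 + 143 = 143 - 10*I*√2/3 ≈ 143.0 - 4.714*I)
j + n = (143 - 10*I*√2/3) - 395 = -252 - 10*I*√2/3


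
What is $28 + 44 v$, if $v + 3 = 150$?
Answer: $6496$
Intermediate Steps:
$v = 147$ ($v = -3 + 150 = 147$)
$28 + 44 v = 28 + 44 \cdot 147 = 28 + 6468 = 6496$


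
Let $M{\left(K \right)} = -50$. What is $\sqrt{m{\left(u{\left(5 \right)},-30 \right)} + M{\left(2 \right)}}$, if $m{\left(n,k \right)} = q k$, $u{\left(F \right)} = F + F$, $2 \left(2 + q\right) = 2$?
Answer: $2 i \sqrt{5} \approx 4.4721 i$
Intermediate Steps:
$q = -1$ ($q = -2 + \frac{1}{2} \cdot 2 = -2 + 1 = -1$)
$u{\left(F \right)} = 2 F$
$m{\left(n,k \right)} = - k$
$\sqrt{m{\left(u{\left(5 \right)},-30 \right)} + M{\left(2 \right)}} = \sqrt{\left(-1\right) \left(-30\right) - 50} = \sqrt{30 - 50} = \sqrt{-20} = 2 i \sqrt{5}$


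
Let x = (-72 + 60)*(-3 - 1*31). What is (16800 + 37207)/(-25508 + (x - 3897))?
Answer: -54007/28997 ≈ -1.8625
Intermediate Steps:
x = 408 (x = -12*(-3 - 31) = -12*(-34) = 408)
(16800 + 37207)/(-25508 + (x - 3897)) = (16800 + 37207)/(-25508 + (408 - 3897)) = 54007/(-25508 - 3489) = 54007/(-28997) = 54007*(-1/28997) = -54007/28997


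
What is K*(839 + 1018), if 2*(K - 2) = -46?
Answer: -38997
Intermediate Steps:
K = -21 (K = 2 + (½)*(-46) = 2 - 23 = -21)
K*(839 + 1018) = -21*(839 + 1018) = -21*1857 = -38997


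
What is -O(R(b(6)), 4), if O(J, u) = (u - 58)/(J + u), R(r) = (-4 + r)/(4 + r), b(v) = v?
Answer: 90/7 ≈ 12.857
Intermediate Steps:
R(r) = (-4 + r)/(4 + r)
O(J, u) = (-58 + u)/(J + u)
-O(R(b(6)), 4) = -(-58 + 4)/((-4 + 6)/(4 + 6) + 4) = -(-54)/(2/10 + 4) = -(-54)/((⅒)*2 + 4) = -(-54)/(⅕ + 4) = -(-54)/21/5 = -5*(-54)/21 = -1*(-90/7) = 90/7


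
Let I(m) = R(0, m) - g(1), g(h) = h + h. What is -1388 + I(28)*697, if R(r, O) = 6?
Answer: 1400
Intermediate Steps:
g(h) = 2*h
I(m) = 4 (I(m) = 6 - 2 = 4)
-1388 + I(28)*697 = -1388 + 4*697 = -1388 + 2788 = 1400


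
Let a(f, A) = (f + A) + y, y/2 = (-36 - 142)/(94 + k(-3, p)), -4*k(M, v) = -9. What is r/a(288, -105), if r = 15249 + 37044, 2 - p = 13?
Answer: 20132805/69031 ≈ 291.65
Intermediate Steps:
p = -11 (p = 2 - 1*13 = 2 - 13 = -11)
k(M, v) = 9/4 (k(M, v) = -¼*(-9) = 9/4)
y = -1424/385 (y = 2*((-36 - 142)/(94 + 9/4)) = 2*(-178/385/4) = 2*(-178*4/385) = 2*(-712/385) = -1424/385 ≈ -3.6987)
a(f, A) = -1424/385 + A + f (a(f, A) = (f + A) - 1424/385 = (A + f) - 1424/385 = -1424/385 + A + f)
r = 52293
r/a(288, -105) = 52293/(-1424/385 - 105 + 288) = 52293/(69031/385) = 52293*(385/69031) = 20132805/69031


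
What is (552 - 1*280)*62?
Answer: 16864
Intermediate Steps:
(552 - 1*280)*62 = (552 - 280)*62 = 272*62 = 16864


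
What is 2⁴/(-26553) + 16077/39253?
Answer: 426264533/1042284909 ≈ 0.40897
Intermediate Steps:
2⁴/(-26553) + 16077/39253 = 16*(-1/26553) + 16077*(1/39253) = -16/26553 + 16077/39253 = 426264533/1042284909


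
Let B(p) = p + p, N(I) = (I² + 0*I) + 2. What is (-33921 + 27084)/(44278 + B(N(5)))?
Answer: -6837/44332 ≈ -0.15422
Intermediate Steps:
N(I) = 2 + I² (N(I) = (I² + 0) + 2 = I² + 2 = 2 + I²)
B(p) = 2*p
(-33921 + 27084)/(44278 + B(N(5))) = (-33921 + 27084)/(44278 + 2*(2 + 5²)) = -6837/(44278 + 2*(2 + 25)) = -6837/(44278 + 2*27) = -6837/(44278 + 54) = -6837/44332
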